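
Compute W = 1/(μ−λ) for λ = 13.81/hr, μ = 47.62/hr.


W = 1/(μ−λ) = 1/(47.62 − 13.81) = 1/33.81 = 0.02958 hr

Final: 0.02958 hr


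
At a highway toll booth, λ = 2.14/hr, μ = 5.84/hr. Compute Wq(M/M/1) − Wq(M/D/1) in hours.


ρ = 2.14/5.84 = 0.3664
Wq(M/M/1) = ρ/(μ−λ) = 0.3664/3.70 = 0.09904 hr
Wq(M/D/1) = ρ/(2(μ−λ)) = 0.04952 hr
Savings = 0.09904 − 0.04952 = 0.04952 hr

Final: 0.04952 hr


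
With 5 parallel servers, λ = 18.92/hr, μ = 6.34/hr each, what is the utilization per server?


ρ = λ/(cμ) = 18.92/(5·6.34) = 18.92/31.70 = 0.5968

Final: 0.5968


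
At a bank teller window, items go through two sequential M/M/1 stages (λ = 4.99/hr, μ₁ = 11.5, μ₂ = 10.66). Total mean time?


Each node sees arrival rate λ = 4.99/hr (tandem ⇒ throughput preserved).
W₁ = 1/(μ₁−λ) = 1/(11.5−4.99) = 0.15361 hr
W₂ = 1/(μ₂−λ) = 1/(10.66−4.99) = 0.17637 hr
W_total = W₁ + W₂ = 0.15361 + 0.17637 = 0.32998 hr

Final: 0.32998 hr


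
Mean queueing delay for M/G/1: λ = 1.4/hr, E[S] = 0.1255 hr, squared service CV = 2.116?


ρ = λ·E[S] = 1.4·0.1255 = 0.1757
E[S²] = E[S]²(1+C_s²) = 0.1255²·(1+2.116) = 0.049078
Wq = λ·E[S²]/(2(1−ρ)) = 1.4·0.049078/(2·0.8243) = 0.04168 hr

Final: 0.04168 hr


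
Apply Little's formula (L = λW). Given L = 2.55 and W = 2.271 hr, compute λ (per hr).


λ = L/W = 2.55/2.271 = 1.1229 /hr

Final: 1.1229 /hr


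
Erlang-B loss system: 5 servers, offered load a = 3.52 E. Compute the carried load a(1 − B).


B(5,3.52) = 0.155909 (Erlang-B)
Carried load = a(1 − B) = 3.52·(1 − 0.155909) = 3.52·0.844091 = 2.9712 E

Final: 2.9712 Erlangs


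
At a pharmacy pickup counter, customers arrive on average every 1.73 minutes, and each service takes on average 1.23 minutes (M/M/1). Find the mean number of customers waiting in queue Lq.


λ = 60/1.73 = 34.6821 /hr
μ = 60/1.23 = 48.7805 /hr
ρ = λ/μ = 34.6821/48.7805 = 0.7110
Lq = ρ²/(1−ρ) = 0.5055/0.2890 = 1.7490

Final: 1.7490


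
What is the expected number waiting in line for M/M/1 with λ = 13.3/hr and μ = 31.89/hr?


ρ = 13.3/31.89 = 0.4171
Lq = ρ²/(1−ρ) = 0.1739/0.5829 = 0.2984

Final: 0.2984


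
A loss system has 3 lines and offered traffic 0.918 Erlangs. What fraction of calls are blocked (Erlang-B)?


B(c,a) = (a^c/c!) / Σ_{k=0}^{c} a^k/k!
a^3/3! = 0.128937
Σ terms (k=0..3): 1.00000 + 0.91800 + 0.42136 + 0.12894 = 2.468299
B = 0.128937/2.468299 = 0.052237

Final: 0.052237


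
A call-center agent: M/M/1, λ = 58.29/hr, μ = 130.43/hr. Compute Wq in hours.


ρ = 58.29/130.43 = 0.4469
Wq = ρ/(μ−λ) = 0.4469/(130.43 − 58.29) = 0.4469/72.14 = 0.006195 hr

Final: 0.006195 hr


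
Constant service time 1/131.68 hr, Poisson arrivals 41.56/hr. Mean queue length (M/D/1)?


ρ = 41.56/131.68 = 0.3156
M/D/1: Lq = ρ²/(2(1−ρ)) = 0.09961/(2·0.6844) = 0.07277

Final: 0.07277


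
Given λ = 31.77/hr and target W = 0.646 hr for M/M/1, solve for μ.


W = 1/(μ−λ) ⇒ μ − λ = 1/W = 1/0.646 = 1.5480
μ = λ + 1/W = 31.77 + 1.5480 = 33.3180 per hr

Final: 33.3180 /hr


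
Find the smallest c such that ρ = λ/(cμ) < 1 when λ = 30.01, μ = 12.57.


Stability requires cμ > λ ⇔ c > λ/μ.
λ/μ = 30.01/12.57 = 2.3874
Minimum integer c = ⌊2.3874⌋ + 1 = 3
Check: 3·12.57 = 37.71 > 30.01, while 2·12.57 = 25.14 ≤ 30.01

Final: 3 servers


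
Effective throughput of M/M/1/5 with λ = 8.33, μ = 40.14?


ρ = 0.2075; P_K = (1−ρ)ρ^5/(1−ρ^6) = 0.0003050
λ_eff = λ(1 − P_K) = 8.33·(1 − 0.0003050) = 8.33·0.999695 = 8.3275 /hr

Final: 8.3275 /hr


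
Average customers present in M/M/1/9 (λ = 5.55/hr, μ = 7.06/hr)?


ρ = 5.55/7.06 = 0.7861
L = ρ[1 − (K+1)ρ^K + Kρ^(K+1)] / [(1−ρ)(1−ρ^(K+1))]
Numerator: 0.7861·(1 − 10·0.114655 + 9·0.090133) = 0.522487
Denominator: (0.2139)·(0.909867) = 0.194603
L = 0.522487/0.194603 = 2.6849

Final: 2.6849


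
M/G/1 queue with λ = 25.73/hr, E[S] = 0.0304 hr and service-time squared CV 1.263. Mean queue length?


ρ = λ·E[S] = 25.73·0.0304 = 0.7822
Lq = ρ²(1+C_s²)/(2(1−ρ)) = 0.6118·(1+1.263)/(2·0.2178)
= 0.6118·2.2630/0.4356 = 3.17839

Final: 3.17839


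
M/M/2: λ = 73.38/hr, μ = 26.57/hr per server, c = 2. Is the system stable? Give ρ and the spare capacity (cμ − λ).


Total capacity cμ = 2·26.57 = 53.14/hr
ρ = λ/(cμ) = 73.38/53.14 = 1.3809
Stable ⇔ ρ < 1: NO
Spare capacity = cμ − λ = 53.14 − 73.38 = -20.24/hr

Final: ρ = 1.3809; unstable; margin = -20.24/hr


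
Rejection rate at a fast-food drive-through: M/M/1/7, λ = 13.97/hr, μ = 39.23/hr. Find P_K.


ρ = λ/μ = 13.97/39.23 = 0.3561
P_K = (1−ρ)ρ^K/(1−ρ^(K+1)) = (0.6439·0.0007262)/(1 − 0.0002586)
= 0.0004676/0.999741 = 0.0004677

Final: 0.0004677


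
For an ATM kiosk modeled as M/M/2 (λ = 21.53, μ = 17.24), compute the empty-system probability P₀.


a = λ/μ = 21.53/17.24 = 1.2488; ρ = a/c = 0.6244
Σ_{k=0}^{1} a^k/k! (terms k=0..1) = 1.00000 + 1.24884 = 2.24884
Tail: a^2/(2!(1−ρ)) = 1.55960/(2·0.3756) = 2.07626
P₀ = 1/(2.24884 + 2.07626) = 1/4.32510 = 0.231209

Final: 0.231209


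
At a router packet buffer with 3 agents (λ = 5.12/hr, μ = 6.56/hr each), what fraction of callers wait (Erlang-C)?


a = λ/μ = 0.7805; ρ = a/3 = 0.2602
P₀ = 0.456168 (from M/M/c formula)
C(c,a) = [a^c/(c!(1−ρ))]·P₀ = [0.47544/(6·0.7398)]·0.456168
= 0.10711·0.456168 = 0.048858

Final: 0.048858


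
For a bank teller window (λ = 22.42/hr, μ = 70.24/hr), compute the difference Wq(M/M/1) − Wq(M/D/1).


ρ = 22.42/70.24 = 0.3192
Wq(M/M/1) = ρ/(μ−λ) = 0.3192/47.82 = 0.006675 hr
Wq(M/D/1) = ρ/(2(μ−λ)) = 0.003337 hr
Savings = 0.006675 − 0.003337 = 0.003337 hr

Final: 0.003337 hr


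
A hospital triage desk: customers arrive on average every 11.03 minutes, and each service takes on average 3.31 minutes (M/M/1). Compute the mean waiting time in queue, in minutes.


λ = 60/11.03 = 5.4397 /hr
μ = 60/3.31 = 18.1269 /hr
ρ = λ/μ = 5.4397/18.1269 = 0.3001
Wq = ρ/(μ−λ) = 0.3001/(18.1269−5.4397) = 0.02365 hr
In minutes: 0.02365·60 = 1.419 min

Final: 1.419 min


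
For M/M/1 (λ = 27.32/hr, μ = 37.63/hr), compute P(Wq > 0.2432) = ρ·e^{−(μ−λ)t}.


ρ = 27.32/37.63 = 0.7260
P(Wq > t) = ρ·e^{−(μ−λ)t} = 0.7260·e^{−2.5074}
= 0.7260·0.081480 = 0.059156

Final: 0.059156


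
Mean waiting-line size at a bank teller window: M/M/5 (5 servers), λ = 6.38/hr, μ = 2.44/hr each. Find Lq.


a = λ/μ = 2.6148; ρ = a/5 = 0.5230
P₀ = 0.070945
Lq = P₀·a^c·ρ / (c!·(1−ρ)²) = 0.070945·122.22337·0.5230/(120·0.22758)
= 0.16605

Final: 0.16605


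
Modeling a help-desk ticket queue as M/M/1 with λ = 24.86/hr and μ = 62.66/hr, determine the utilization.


ρ = λ/μ = 24.86/62.66 = 0.3967

Final: 0.3967


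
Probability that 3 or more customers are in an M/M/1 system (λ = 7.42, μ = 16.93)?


ρ = 7.42/16.93 = 0.4383
P(N ≥ n) = ρ^n = 0.4383^3 = 0.084186

Final: 0.084186


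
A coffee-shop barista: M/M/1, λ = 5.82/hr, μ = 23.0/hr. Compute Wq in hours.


ρ = 5.82/23.0 = 0.2530
Wq = ρ/(μ−λ) = 0.2530/(23.0 − 5.82) = 0.2530/17.18 = 0.01473 hr

Final: 0.01473 hr


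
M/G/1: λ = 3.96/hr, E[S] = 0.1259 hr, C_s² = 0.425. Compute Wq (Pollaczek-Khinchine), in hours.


ρ = λ·E[S] = 3.96·0.1259 = 0.4986
E[S²] = E[S]²(1+C_s²) = 0.1259²·(1+0.425) = 0.022587
Wq = λ·E[S²]/(2(1−ρ)) = 3.96·0.022587/(2·0.5014) = 0.08919 hr

Final: 0.08919 hr


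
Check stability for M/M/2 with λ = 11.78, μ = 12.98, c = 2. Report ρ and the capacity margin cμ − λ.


Total capacity cμ = 2·12.98 = 25.96/hr
ρ = λ/(cμ) = 11.78/25.96 = 0.4538
Stable ⇔ ρ < 1: YES
Spare capacity = cμ − λ = 25.96 − 11.78 = 14.18/hr

Final: ρ = 0.4538; stable; margin = 14.18/hr


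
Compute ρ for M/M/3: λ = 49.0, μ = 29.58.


ρ = λ/(cμ) = 49.0/(3·29.58) = 49.0/88.74 = 0.5522

Final: 0.5522


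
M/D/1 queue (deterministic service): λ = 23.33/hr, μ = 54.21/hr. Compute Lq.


ρ = 23.33/54.21 = 0.4304
M/D/1: Lq = ρ²/(2(1−ρ)) = 0.1852/(2·0.5696) = 0.16257

Final: 0.16257


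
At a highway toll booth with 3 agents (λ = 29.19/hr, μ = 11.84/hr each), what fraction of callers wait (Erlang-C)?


a = λ/μ = 2.4654; ρ = a/3 = 0.8218
P₀ = 0.048737 (from M/M/c formula)
C(c,a) = [a^c/(c!(1−ρ))]·P₀ = [14.98467/(6·0.1782)]·0.048737
= 14.01410·0.048737 = 0.682998

Final: 0.682998


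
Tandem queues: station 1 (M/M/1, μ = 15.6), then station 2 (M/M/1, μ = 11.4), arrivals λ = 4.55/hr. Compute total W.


Each node sees arrival rate λ = 4.55/hr (tandem ⇒ throughput preserved).
W₁ = 1/(μ₁−λ) = 1/(15.6−4.55) = 0.09050 hr
W₂ = 1/(μ₂−λ) = 1/(11.4−4.55) = 0.14599 hr
W_total = W₁ + W₂ = 0.09050 + 0.14599 = 0.23648 hr

Final: 0.23648 hr


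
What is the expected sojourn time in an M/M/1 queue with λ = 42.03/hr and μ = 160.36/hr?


W = 1/(μ−λ) = 1/(160.36 − 42.03) = 1/118.33 = 0.008451 hr

Final: 0.008451 hr


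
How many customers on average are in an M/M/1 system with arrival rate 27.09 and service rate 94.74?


ρ = λ/μ = 27.09/94.74 = 0.2859
L = ρ/(1−ρ) = 0.2859/(1 − 0.2859) = 0.2859/0.7141 = 0.4004

Final: 0.4004


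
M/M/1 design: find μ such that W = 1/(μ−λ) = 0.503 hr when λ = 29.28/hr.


W = 1/(μ−λ) ⇒ μ − λ = 1/W = 1/0.503 = 1.9881
μ = λ + 1/W = 29.28 + 1.9881 = 31.2681 per hr

Final: 31.2681 /hr


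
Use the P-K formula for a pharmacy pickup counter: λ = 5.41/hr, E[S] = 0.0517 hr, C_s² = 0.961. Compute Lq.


ρ = λ·E[S] = 5.41·0.0517 = 0.2797
Lq = ρ²(1+C_s²)/(2(1−ρ)) = 0.07823·(1+0.961)/(2·0.7203)
= 0.07823·1.9610/1.4406 = 0.10649

Final: 0.10649


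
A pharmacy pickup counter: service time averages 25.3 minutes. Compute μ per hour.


μ = 1/(service time) in consistent units.
1 hour = 60 min, so μ = 60/25.3 = 2.3715 per hour

Final: 2.3715 /hr


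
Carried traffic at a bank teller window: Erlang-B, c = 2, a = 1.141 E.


B(2,1.141) = 0.233150 (Erlang-B)
Carried load = a(1 − B) = 1.141·(1 − 0.233150) = 1.141·0.766850 = 0.8750 E

Final: 0.8750 Erlangs


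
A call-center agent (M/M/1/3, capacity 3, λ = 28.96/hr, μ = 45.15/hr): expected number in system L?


ρ = 28.96/45.15 = 0.6414
L = ρ[1 − (K+1)ρ^K + Kρ^(K+1)] / [(1−ρ)(1−ρ^(K+1))]
Numerator: 0.6414·(1 − 4·0.263890 + 3·0.169263) = 0.290069
Denominator: (0.3586)·(0.830737) = 0.297888
L = 0.290069/0.297888 = 0.9738

Final: 0.9738


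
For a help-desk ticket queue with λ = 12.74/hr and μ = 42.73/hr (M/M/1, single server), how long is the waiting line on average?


ρ = 12.74/42.73 = 0.2982
Lq = ρ²/(1−ρ) = 0.08889/0.7018 = 0.1267

Final: 0.1267


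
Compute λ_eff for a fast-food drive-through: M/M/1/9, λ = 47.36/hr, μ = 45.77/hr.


ρ = 1.0347; P_K = (1−ρ)ρ^9/(1−ρ^10) = 0.116052
λ_eff = λ(1 − P_K) = 47.36·(1 − 0.116052) = 47.36·0.883948 = 41.8638 /hr

Final: 41.8638 /hr


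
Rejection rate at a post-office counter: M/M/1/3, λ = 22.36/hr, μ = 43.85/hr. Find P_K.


ρ = λ/μ = 22.36/43.85 = 0.5099
P_K = (1−ρ)ρ^K/(1−ρ^(K+1)) = (0.4901·0.132589)/(1 − 0.067610)
= 0.064979/0.932390 = 0.069691

Final: 0.069691


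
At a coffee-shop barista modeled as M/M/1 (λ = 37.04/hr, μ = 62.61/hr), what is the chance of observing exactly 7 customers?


ρ = 37.04/62.61 = 0.5916
P_n = (1−ρ)·ρ^n = (1 − 0.5916)·0.5916^7 = 0.4084·0.025362 = 0.010358

Final: 0.010358


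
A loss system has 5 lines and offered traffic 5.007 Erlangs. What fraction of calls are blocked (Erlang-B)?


B(c,a) = (a^c/c!) / Σ_{k=0}^{c} a^k/k!
a^5/5! = 26.224469
Σ terms (k=0..5): 1.00000 + 5.00700 + 12.53502 + 20.92096 + 26.18781 + 26.22447 = 91.875256
B = 26.224469/91.875256 = 0.285436

Final: 0.285436


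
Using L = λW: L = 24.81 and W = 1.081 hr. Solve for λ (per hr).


λ = L/W = 24.81/1.081 = 22.9510 /hr

Final: 22.9510 /hr


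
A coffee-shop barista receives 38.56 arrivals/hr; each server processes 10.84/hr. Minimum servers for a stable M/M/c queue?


Stability requires cμ > λ ⇔ c > λ/μ.
λ/μ = 38.56/10.84 = 3.5572
Minimum integer c = ⌊3.5572⌋ + 1 = 4
Check: 4·10.84 = 43.36 > 38.56, while 3·10.84 = 32.52 ≤ 38.56

Final: 4 servers


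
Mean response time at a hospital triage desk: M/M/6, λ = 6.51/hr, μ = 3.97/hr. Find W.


a = 1.6398; ρ = 0.2733; P₀ = 0.193934
Lq = P₀·a^c·ρ/(c!(1−ρ)²) = 0.002710
Wq = Lq/λ = 0.002710/6.51 = 0.0004163 hr
W = Wq + 1/μ = 0.0004163 + 0.25189 = 0.25231 hr

Final: 0.25231 hr


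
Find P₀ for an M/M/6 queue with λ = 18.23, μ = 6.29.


a = λ/μ = 18.23/6.29 = 2.8983; ρ = a/c = 0.4830
Σ_{k=0}^{5} a^k/k! (terms k=0..5) = 1.00000 + 2.89825 + 4.19993 + 4.05748 + 2.93990 + 1.70411 = 16.79968
Tail: a^6/(6!(1−ρ)) = 592.67436/(720·0.5170) = 1.59231
P₀ = 1/(16.79968 + 1.59231) = 1/18.39199 = 0.054371

Final: 0.054371


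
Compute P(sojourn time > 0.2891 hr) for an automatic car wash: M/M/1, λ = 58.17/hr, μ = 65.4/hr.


W ~ Exponential(μ−λ) for M/M/1.
μ − λ = 65.4 − 58.17 = 7.2300
P(W > t) = e^{−(μ−λ)t} = e^{−2.0902} = 0.123663

Final: 0.123663


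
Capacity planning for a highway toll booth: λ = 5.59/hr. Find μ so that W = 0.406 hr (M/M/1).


W = 1/(μ−λ) ⇒ μ − λ = 1/W = 1/0.406 = 2.4631
μ = λ + 1/W = 5.59 + 2.4631 = 8.0531 per hr

Final: 8.0531 /hr


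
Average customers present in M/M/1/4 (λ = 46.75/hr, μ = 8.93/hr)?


ρ = 46.75/8.93 = 5.2352
L = ρ[1 − (K+1)ρ^K + Kρ^(K+1)] / [(1−ρ)(1−ρ^(K+1))]
Numerator: 5.2352·(1 − 5·751.139542 + 4·3932.337470) = 62689.248478
Denominator: (-4.2352)·(-3931.337470) = 16649.852534
L = 62689.248478/16649.852534 = 3.7652

Final: 3.7652


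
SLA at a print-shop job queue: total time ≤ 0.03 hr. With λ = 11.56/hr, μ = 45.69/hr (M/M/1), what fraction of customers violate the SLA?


W ~ Exponential(μ−λ) for M/M/1.
μ − λ = 45.69 − 11.56 = 34.1300
P(W > t) = e^{−(μ−λ)t} = e^{−1.0239} = 0.359191

Final: 0.359191


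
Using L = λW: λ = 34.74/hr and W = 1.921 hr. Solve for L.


L = λW = 34.74·1.921 = 66.7355

Final: 66.7355


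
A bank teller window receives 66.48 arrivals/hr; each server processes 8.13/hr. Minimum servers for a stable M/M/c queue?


Stability requires cμ > λ ⇔ c > λ/μ.
λ/μ = 66.48/8.13 = 8.1771
Minimum integer c = ⌊8.1771⌋ + 1 = 9
Check: 9·8.13 = 73.17 > 66.48, while 8·8.13 = 65.04 ≤ 66.48

Final: 9 servers


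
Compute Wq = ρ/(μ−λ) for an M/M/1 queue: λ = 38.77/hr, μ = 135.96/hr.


ρ = 38.77/135.96 = 0.2852
Wq = ρ/(μ−λ) = 0.2852/(135.96 − 38.77) = 0.2852/97.19 = 0.002934 hr

Final: 0.002934 hr


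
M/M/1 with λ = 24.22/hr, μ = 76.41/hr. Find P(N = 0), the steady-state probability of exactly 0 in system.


ρ = 24.22/76.41 = 0.3170
P_n = (1−ρ)·ρ^n = (1 − 0.3170)·0.3170^0 = 0.6830·1.000000 = 0.683026

Final: 0.683026


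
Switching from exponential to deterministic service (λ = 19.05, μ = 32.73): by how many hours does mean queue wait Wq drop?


ρ = 19.05/32.73 = 0.5820
Wq(M/M/1) = ρ/(μ−λ) = 0.5820/13.68 = 0.04255 hr
Wq(M/D/1) = ρ/(2(μ−λ)) = 0.02127 hr
Savings = 0.04255 − 0.02127 = 0.02127 hr

Final: 0.02127 hr


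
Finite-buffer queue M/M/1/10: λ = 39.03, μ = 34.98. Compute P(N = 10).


ρ = λ/μ = 39.03/34.98 = 1.1158
P_K = (1−ρ)ρ^K/(1−ρ^(K+1)) = (-0.1158·2.990801)/(1 − 3.337077)
= -0.346276/-2.337077 = 0.148166

Final: 0.148166


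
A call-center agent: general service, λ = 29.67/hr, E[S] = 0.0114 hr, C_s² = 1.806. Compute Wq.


ρ = λ·E[S] = 29.67·0.0114 = 0.3382
E[S²] = E[S]²(1+C_s²) = 0.0114²·(1+1.806) = 0.0003647
Wq = λ·E[S²]/(2(1−ρ)) = 29.67·0.0003647/(2·0.6618) = 0.008175 hr

Final: 0.008175 hr


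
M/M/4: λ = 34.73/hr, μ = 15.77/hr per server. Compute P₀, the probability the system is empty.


a = λ/μ = 34.73/15.77 = 2.2023; ρ = a/c = 0.5506
Σ_{k=0}^{3} a^k/k! (terms k=0..3) = 1.00000 + 2.20228 + 2.42502 + 1.78020 = 7.40750
Tail: a^4/(4!(1−ρ)) = 23.52298/(24·0.4494) = 2.18082
P₀ = 1/(7.40750 + 2.18082) = 1/9.58832 = 0.104294

Final: 0.104294


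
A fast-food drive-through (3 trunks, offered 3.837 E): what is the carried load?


B(3,3.837) = 0.435614 (Erlang-B)
Carried load = a(1 − B) = 3.837·(1 − 0.435614) = 3.837·0.564386 = 2.1655 E

Final: 2.1655 Erlangs


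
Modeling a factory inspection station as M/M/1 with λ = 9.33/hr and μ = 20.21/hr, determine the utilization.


ρ = λ/μ = 9.33/20.21 = 0.4617

Final: 0.4617


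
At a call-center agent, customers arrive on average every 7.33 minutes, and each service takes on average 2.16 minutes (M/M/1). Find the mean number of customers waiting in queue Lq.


λ = 60/7.33 = 8.1855 /hr
μ = 60/2.16 = 27.7778 /hr
ρ = λ/μ = 8.1855/27.7778 = 0.2947
Lq = ρ²/(1−ρ) = 0.08684/0.7053 = 0.1231

Final: 0.1231


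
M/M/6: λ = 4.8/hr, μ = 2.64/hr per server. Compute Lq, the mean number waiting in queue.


a = λ/μ = 1.8182; ρ = a/6 = 0.3030
P₀ = 0.162187
Lq = P₀·a^c·ρ / (c!·(1−ρ)²) = 0.162187·36.12633·0.3030/(720·0.48577)
= 0.005077

Final: 0.005077


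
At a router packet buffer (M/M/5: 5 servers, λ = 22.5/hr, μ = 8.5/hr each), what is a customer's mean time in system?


a = 2.6471; ρ = 0.5294; P₀ = 0.068545
Lq = P₀·a^c·ρ/(c!(1−ρ)²) = 0.17747
Wq = Lq/λ = 0.17747/22.5 = 0.007888 hr
W = Wq + 1/μ = 0.007888 + 0.11765 = 0.12553 hr

Final: 0.12553 hr


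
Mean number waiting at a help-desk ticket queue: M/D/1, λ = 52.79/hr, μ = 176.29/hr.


ρ = 52.79/176.29 = 0.2994
M/D/1: Lq = ρ²/(2(1−ρ)) = 0.08967/(2·0.7006) = 0.06400

Final: 0.06400


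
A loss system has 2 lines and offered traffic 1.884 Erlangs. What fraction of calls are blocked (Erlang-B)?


B(c,a) = (a^c/c!) / Σ_{k=0}^{c} a^k/k!
a^2/2! = 1.774728
Σ terms (k=0..2): 1.00000 + 1.88400 + 1.77473 = 4.658728
B = 1.774728/4.658728 = 0.380947

Final: 0.380947


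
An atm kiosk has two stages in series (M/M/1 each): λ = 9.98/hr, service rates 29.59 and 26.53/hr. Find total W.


Each node sees arrival rate λ = 9.98/hr (tandem ⇒ throughput preserved).
W₁ = 1/(μ₁−λ) = 1/(29.59−9.98) = 0.05099 hr
W₂ = 1/(μ₂−λ) = 1/(26.53−9.98) = 0.06042 hr
W_total = W₁ + W₂ = 0.05099 + 0.06042 = 0.11142 hr

Final: 0.11142 hr


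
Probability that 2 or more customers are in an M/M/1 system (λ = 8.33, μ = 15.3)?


ρ = 8.33/15.3 = 0.5444
P(N ≥ n) = ρ^n = 0.5444^2 = 0.296420

Final: 0.296420


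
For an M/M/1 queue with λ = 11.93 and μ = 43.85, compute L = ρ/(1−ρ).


ρ = λ/μ = 11.93/43.85 = 0.2721
L = ρ/(1−ρ) = 0.2721/(1 − 0.2721) = 0.2721/0.7279 = 0.3737

Final: 0.3737


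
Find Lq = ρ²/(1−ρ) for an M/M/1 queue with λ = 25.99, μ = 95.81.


ρ = 25.99/95.81 = 0.2713
Lq = ρ²/(1−ρ) = 0.07359/0.7287 = 0.1010

Final: 0.1010


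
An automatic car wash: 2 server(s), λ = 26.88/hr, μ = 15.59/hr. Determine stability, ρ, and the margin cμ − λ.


Total capacity cμ = 2·15.59 = 31.18/hr
ρ = λ/(cμ) = 26.88/31.18 = 0.8621
Stable ⇔ ρ < 1: YES
Spare capacity = cμ − λ = 31.18 − 26.88 = 4.30/hr

Final: ρ = 0.8621; stable; margin = 4.30/hr


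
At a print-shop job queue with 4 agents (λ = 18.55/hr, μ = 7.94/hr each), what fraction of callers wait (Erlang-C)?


a = λ/μ = 2.3363; ρ = a/4 = 0.5841
P₀ = 0.089485 (from M/M/c formula)
C(c,a) = [a^c/(c!(1−ρ))]·P₀ = [29.79159/(24·0.4159)]·0.089485
= 2.98442·0.089485 = 0.267061

Final: 0.267061


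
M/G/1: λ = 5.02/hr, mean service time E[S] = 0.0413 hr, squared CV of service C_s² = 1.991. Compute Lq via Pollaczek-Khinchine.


ρ = λ·E[S] = 5.02·0.0413 = 0.2073
Lq = ρ²(1+C_s²)/(2(1−ρ)) = 0.04298·(1+1.991)/(2·0.7927)
= 0.04298·2.9910/1.5853 = 0.08110

Final: 0.08110


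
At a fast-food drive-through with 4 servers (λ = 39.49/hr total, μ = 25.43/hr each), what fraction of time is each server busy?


ρ = λ/(cμ) = 39.49/(4·25.43) = 39.49/101.72 = 0.3882

Final: 0.3882


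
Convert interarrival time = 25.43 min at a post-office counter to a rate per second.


λ = 1/(interarrival time) in consistent units.
1 second = 0.0166667 min, so λ = 0.0166667/25.43 = 0.0006554 per second

Final: 0.0006554 /sec


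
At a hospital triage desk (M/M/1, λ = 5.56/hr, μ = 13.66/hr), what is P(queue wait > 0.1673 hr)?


ρ = 5.56/13.66 = 0.4070
P(Wq > t) = ρ·e^{−(μ−λ)t} = 0.4070·e^{−1.3551}
= 0.4070·0.257914 = 0.104978

Final: 0.104978


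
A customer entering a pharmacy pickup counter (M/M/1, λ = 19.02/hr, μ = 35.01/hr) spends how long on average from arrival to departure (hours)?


W = 1/(μ−λ) = 1/(35.01 − 19.02) = 1/15.99 = 0.06254 hr

Final: 0.06254 hr


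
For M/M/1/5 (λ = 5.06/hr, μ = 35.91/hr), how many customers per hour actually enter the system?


ρ = 0.1409; P_K = (1−ρ)ρ^5/(1−ρ^6) = 0.00004772
λ_eff = λ(1 − P_K) = 5.06·(1 − 0.00004772) = 5.06·0.999952 = 5.0598 /hr

Final: 5.0598 /hr


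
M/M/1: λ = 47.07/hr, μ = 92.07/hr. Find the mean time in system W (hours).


W = 1/(μ−λ) = 1/(92.07 − 47.07) = 1/45.00 = 0.02222 hr

Final: 0.02222 hr


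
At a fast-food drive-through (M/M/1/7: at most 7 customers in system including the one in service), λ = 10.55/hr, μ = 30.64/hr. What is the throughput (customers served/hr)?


ρ = 0.3443; P_K = (1−ρ)ρ^7/(1−ρ^8) = 0.0003763
λ_eff = λ(1 − P_K) = 10.55·(1 − 0.0003763) = 10.55·0.999624 = 10.5460 /hr

Final: 10.5460 /hr


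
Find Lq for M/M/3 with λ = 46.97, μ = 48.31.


a = λ/μ = 0.9723; ρ = a/3 = 0.3241
P₀ = 0.374317
Lq = P₀·a^c·ρ / (c!·(1−ρ)²) = 0.374317·0.91907·0.3241/(6·0.45686)
= 0.04067

Final: 0.04067


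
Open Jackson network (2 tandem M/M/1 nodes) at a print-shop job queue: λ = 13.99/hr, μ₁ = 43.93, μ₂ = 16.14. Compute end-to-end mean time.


Each node sees arrival rate λ = 13.99/hr (tandem ⇒ throughput preserved).
W₁ = 1/(μ₁−λ) = 1/(43.93−13.99) = 0.03340 hr
W₂ = 1/(μ₂−λ) = 1/(16.14−13.99) = 0.46512 hr
W_total = W₁ + W₂ = 0.03340 + 0.46512 = 0.49852 hr

Final: 0.49852 hr


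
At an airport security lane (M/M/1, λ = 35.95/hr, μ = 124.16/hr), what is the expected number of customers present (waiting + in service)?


ρ = λ/μ = 35.95/124.16 = 0.2895
L = ρ/(1−ρ) = 0.2895/(1 − 0.2895) = 0.2895/0.7105 = 0.4076

Final: 0.4076


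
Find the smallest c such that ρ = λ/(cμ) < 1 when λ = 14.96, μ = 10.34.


Stability requires cμ > λ ⇔ c > λ/μ.
λ/μ = 14.96/10.34 = 1.4468
Minimum integer c = ⌊1.4468⌋ + 1 = 2
Check: 2·10.34 = 20.68 > 14.96, while 1·10.34 = 10.34 ≤ 14.96

Final: 2 servers


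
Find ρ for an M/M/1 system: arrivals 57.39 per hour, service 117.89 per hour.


ρ = λ/μ = 57.39/117.89 = 0.4868

Final: 0.4868


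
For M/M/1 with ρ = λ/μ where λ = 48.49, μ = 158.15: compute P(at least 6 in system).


ρ = 48.49/158.15 = 0.3066
P(N ≥ n) = ρ^n = 0.3066^6 = 0.0008308

Final: 0.0008308


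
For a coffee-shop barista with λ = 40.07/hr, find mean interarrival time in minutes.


Mean interarrival time = 1/λ = 1/40.07 hour = 0.02496 hour
In minutes: 0.02496 × 60 = 1.4974 min

Final: 1.4974 min


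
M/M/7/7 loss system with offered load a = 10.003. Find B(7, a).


B(c,a) = (a^c/c!) / Σ_{k=0}^{c} a^k/k!
a^7/7! = 1988.297403
Σ terms (k=0..7): 1.00000 + 10.00300 + 50.03000 + 166.81671 + 417.16689 + 834.58408 + 1391.39076 + 1988.29740 = 4859.288859
B = 1988.297403/4859.288859 = 0.409175

Final: 0.409175


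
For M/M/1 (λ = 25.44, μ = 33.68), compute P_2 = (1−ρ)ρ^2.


ρ = 25.44/33.68 = 0.7553
P_n = (1−ρ)·ρ^n = (1 − 0.7553)·0.7553^2 = 0.2447·0.570545 = 0.139587

Final: 0.139587


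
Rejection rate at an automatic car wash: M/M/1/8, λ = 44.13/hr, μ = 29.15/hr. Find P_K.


ρ = λ/μ = 44.13/29.15 = 1.5139
P_K = (1−ρ)ρ^K/(1−ρ^(K+1)) = (-0.5139·27.590714)/(1 − 41.769408)
= -14.178693/-40.769408 = 0.347778

Final: 0.347778


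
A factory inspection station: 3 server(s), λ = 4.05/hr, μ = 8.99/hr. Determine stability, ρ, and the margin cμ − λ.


Total capacity cμ = 3·8.99 = 26.97/hr
ρ = λ/(cμ) = 4.05/26.97 = 0.1502
Stable ⇔ ρ < 1: YES
Spare capacity = cμ − λ = 26.97 − 4.05 = 22.92/hr

Final: ρ = 0.1502; stable; margin = 22.92/hr


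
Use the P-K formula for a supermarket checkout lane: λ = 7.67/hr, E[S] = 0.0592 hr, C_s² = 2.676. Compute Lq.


ρ = λ·E[S] = 7.67·0.0592 = 0.4541
Lq = ρ²(1+C_s²)/(2(1−ρ)) = 0.2062·(1+2.676)/(2·0.5459)
= 0.2062·3.6760/1.0919 = 0.69413

Final: 0.69413


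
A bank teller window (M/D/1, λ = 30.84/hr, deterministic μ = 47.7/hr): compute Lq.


ρ = 30.84/47.7 = 0.6465
M/D/1: Lq = ρ²/(2(1−ρ)) = 0.4180/(2·0.3535) = 0.59132

Final: 0.59132


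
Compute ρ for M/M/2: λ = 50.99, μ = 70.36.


ρ = λ/(cμ) = 50.99/(2·70.36) = 50.99/140.72 = 0.3624

Final: 0.3624


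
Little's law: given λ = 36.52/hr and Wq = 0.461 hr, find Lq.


Lq = λWq = 36.52·0.461 = 16.8357

Final: 16.8357


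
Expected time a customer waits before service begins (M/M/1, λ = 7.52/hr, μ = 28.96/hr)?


ρ = 7.52/28.96 = 0.2597
Wq = ρ/(μ−λ) = 0.2597/(28.96 − 7.52) = 0.2597/21.44 = 0.01211 hr

Final: 0.01211 hr


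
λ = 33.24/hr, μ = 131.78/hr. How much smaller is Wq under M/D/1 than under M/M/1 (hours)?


ρ = 33.24/131.78 = 0.2522
Wq(M/M/1) = ρ/(μ−λ) = 0.2522/98.54 = 0.002560 hr
Wq(M/D/1) = ρ/(2(μ−λ)) = 0.001280 hr
Savings = 0.002560 − 0.001280 = 0.001280 hr

Final: 0.001280 hr


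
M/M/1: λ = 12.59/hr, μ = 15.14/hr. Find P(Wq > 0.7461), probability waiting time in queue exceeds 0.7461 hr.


ρ = 12.59/15.14 = 0.8316
P(Wq > t) = ρ·e^{−(μ−λ)t} = 0.8316·e^{−1.9026}
= 0.8316·0.149187 = 0.124060

Final: 0.124060


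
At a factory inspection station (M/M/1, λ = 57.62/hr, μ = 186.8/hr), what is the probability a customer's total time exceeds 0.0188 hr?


W ~ Exponential(μ−λ) for M/M/1.
μ − λ = 186.8 − 57.62 = 129.1800
P(W > t) = e^{−(μ−λ)t} = e^{−2.4286} = 0.088162

Final: 0.088162


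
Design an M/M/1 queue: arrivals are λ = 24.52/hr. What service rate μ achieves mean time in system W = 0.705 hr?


W = 1/(μ−λ) ⇒ μ − λ = 1/W = 1/0.705 = 1.4184
μ = λ + 1/W = 24.52 + 1.4184 = 25.9384 per hr

Final: 25.9384 /hr


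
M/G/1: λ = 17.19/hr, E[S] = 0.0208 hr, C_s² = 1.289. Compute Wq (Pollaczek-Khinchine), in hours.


ρ = λ·E[S] = 17.19·0.0208 = 0.3576
E[S²] = E[S]²(1+C_s²) = 0.0208²·(1+1.289) = 0.0009903
Wq = λ·E[S²]/(2(1−ρ)) = 17.19·0.0009903/(2·0.6424) = 0.01325 hr

Final: 0.01325 hr


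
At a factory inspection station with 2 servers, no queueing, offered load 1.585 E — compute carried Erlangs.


B(2,1.585) = 0.327018 (Erlang-B)
Carried load = a(1 − B) = 1.585·(1 − 0.327018) = 1.585·0.672982 = 1.0667 E

Final: 1.0667 Erlangs


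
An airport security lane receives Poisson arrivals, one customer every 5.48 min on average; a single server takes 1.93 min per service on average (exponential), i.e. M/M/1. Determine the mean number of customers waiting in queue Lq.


λ = 60/5.48 = 10.9489 /hr
μ = 60/1.93 = 31.0881 /hr
ρ = λ/μ = 10.9489/31.0881 = 0.3522
Lq = ρ²/(1−ρ) = 0.1240/0.6478 = 0.1915

Final: 0.1915


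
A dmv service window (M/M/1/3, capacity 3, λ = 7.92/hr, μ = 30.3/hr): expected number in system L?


ρ = 7.92/30.3 = 0.2614
L = ρ[1 − (K+1)ρ^K + Kρ^(K+1)] / [(1−ρ)(1−ρ^(K+1))]
Numerator: 0.2614·(1 − 4·0.017859 + 3·0.004668) = 0.246375
Denominator: (0.7386)·(0.995332) = 0.735166
L = 0.246375/0.735166 = 0.3351

Final: 0.3351


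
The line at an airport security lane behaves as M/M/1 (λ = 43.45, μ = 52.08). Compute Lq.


ρ = 43.45/52.08 = 0.8343
Lq = ρ²/(1−ρ) = 0.6960/0.1657 = 4.2005

Final: 4.2005


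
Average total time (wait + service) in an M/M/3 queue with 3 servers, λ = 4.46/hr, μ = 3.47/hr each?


a = 1.2853; ρ = 0.4284; P₀ = 0.268064
Lq = P₀·a^c·ρ/(c!(1−ρ)²) = 0.12441
Wq = Lq/λ = 0.12441/4.46 = 0.02789 hr
W = Wq + 1/μ = 0.02789 + 0.28818 = 0.31608 hr

Final: 0.31608 hr


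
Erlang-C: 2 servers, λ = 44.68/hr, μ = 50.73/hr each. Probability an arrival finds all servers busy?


a = λ/μ = 0.8807; ρ = a/2 = 0.4404
P₀ = 0.388532 (from M/M/c formula)
C(c,a) = [a^c/(c!(1−ρ))]·P₀ = [0.77571/(2·0.5596)]·0.388532
= 0.69305·0.388532 = 0.269273

Final: 0.269273


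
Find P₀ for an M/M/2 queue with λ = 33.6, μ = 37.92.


a = λ/μ = 33.6/37.92 = 0.8861; ρ = a/c = 0.4430
Σ_{k=0}^{1} a^k/k! (terms k=0..1) = 1.00000 + 0.88608 = 1.88608
Tail: a^2/(2!(1−ρ)) = 0.78513/(2·0.5570) = 0.70483
P₀ = 1/(1.88608 + 0.70483) = 1/2.59091 = 0.385965

Final: 0.385965


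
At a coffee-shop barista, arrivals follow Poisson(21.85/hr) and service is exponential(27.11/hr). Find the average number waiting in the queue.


ρ = 21.85/27.11 = 0.8060
Lq = ρ²/(1−ρ) = 0.6496/0.1940 = 3.3480

Final: 3.3480


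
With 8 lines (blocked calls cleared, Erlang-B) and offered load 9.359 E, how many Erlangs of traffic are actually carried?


B(8,9.359) = 0.307346 (Erlang-B)
Carried load = a(1 − B) = 9.359·(1 − 0.307346) = 9.359·0.692654 = 6.4825 E

Final: 6.4825 Erlangs


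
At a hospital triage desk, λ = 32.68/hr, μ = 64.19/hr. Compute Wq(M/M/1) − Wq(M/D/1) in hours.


ρ = 32.68/64.19 = 0.5091
Wq(M/M/1) = ρ/(μ−λ) = 0.5091/31.51 = 0.01616 hr
Wq(M/D/1) = ρ/(2(μ−λ)) = 0.008079 hr
Savings = 0.01616 − 0.008079 = 0.008079 hr

Final: 0.008079 hr


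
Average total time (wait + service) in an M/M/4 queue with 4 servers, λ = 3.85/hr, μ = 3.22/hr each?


a = 1.1957; ρ = 0.2989; P₀ = 0.301497
Lq = P₀·a^c·ρ/(c!(1−ρ)²) = 0.01561
Wq = Lq/λ = 0.01561/3.85 = 0.004055 hr
W = Wq + 1/μ = 0.004055 + 0.31056 = 0.31461 hr

Final: 0.31461 hr


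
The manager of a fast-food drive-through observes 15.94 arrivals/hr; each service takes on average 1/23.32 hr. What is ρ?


ρ = λ/μ = 15.94/23.32 = 0.6835

Final: 0.6835


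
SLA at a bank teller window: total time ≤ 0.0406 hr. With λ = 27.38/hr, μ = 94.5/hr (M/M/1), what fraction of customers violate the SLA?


W ~ Exponential(μ−λ) for M/M/1.
μ − λ = 94.5 − 27.38 = 67.1200
P(W > t) = e^{−(μ−λ)t} = e^{−2.7251} = 0.065541

Final: 0.065541


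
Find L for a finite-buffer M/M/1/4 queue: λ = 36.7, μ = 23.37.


ρ = 36.7/23.37 = 1.5704
L = ρ[1 − (K+1)ρ^K + Kρ^(K+1)] / [(1−ρ)(1−ρ^(K+1))]
Numerator: 1.5704·(1 − 5·6.081762 + 4·9.550734) = 13.810205
Denominator: (-0.5704)·(-8.550734) = 4.877248
L = 13.810205/4.877248 = 2.8316

Final: 2.8316


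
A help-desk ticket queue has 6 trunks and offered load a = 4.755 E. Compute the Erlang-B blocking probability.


B(c,a) = (a^c/c!) / Σ_{k=0}^{c} a^k/k!
a^6/6! = 16.053533
Σ terms (k=0..6): 1.00000 + 4.75500 + 11.30501 + 17.91844 + 21.30055 + 20.25682 + 16.05353 = 92.589366
B = 16.053533/92.589366 = 0.173384

Final: 0.173384


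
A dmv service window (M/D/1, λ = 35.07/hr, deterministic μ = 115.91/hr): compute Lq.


ρ = 35.07/115.91 = 0.3026
M/D/1: Lq = ρ²/(2(1−ρ)) = 0.09154/(2·0.6974) = 0.06563

Final: 0.06563


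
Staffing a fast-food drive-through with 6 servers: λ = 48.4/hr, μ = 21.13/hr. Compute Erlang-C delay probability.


a = λ/μ = 2.2906; ρ = a/6 = 0.3818
P₀ = 0.100868 (from M/M/c formula)
C(c,a) = [a^c/(c!(1−ρ))]·P₀ = [144.43591/(720·0.6182)]·0.100868
= 0.32448·0.100868 = 0.032730

Final: 0.032730


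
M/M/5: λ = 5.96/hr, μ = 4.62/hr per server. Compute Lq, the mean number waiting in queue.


a = λ/μ = 1.2900; ρ = a/5 = 0.2580
P₀ = 0.275066
Lq = P₀·a^c·ρ / (c!·(1−ρ)²) = 0.275066·3.57290·0.2580/(120·0.55055)
= 0.003838

Final: 0.003838


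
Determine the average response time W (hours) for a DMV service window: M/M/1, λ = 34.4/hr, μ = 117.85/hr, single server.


W = 1/(μ−λ) = 1/(117.85 − 34.4) = 1/83.45 = 0.01198 hr

Final: 0.01198 hr


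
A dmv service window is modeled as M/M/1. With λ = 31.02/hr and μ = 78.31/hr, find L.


ρ = λ/μ = 31.02/78.31 = 0.3961
L = ρ/(1−ρ) = 0.3961/(1 − 0.3961) = 0.3961/0.6039 = 0.6560

Final: 0.6560


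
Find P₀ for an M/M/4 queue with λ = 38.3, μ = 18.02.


a = λ/μ = 38.3/18.02 = 2.1254; ρ = a/c = 0.5314
Σ_{k=0}^{3} a^k/k! (terms k=0..3) = 1.00000 + 2.12542 + 2.25870 + 1.60022 = 6.98434
Tail: a^4/(4!(1−ρ)) = 20.40685/(24·0.4686) = 1.81434
P₀ = 1/(6.98434 + 1.81434) = 1/8.79868 = 0.113653

Final: 0.113653


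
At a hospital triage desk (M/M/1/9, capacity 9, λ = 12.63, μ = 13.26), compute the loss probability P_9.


ρ = λ/μ = 12.63/13.26 = 0.9525
P_K = (1−ρ)ρ^K/(1−ρ^(K+1)) = (0.04751·0.645265)/(1 − 0.614608)
= 0.030657/0.385392 = 0.079549

Final: 0.079549


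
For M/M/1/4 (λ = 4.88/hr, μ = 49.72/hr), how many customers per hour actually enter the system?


ρ = 0.09815; P_K = (1−ρ)ρ^4/(1−ρ^5) = 0.00008369
λ_eff = λ(1 − P_K) = 4.88·(1 − 0.00008369) = 4.88·0.999916 = 4.8796 /hr

Final: 4.8796 /hr


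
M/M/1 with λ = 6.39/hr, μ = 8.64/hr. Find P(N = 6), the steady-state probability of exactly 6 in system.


ρ = 6.39/8.64 = 0.7396
P_n = (1−ρ)·ρ^n = (1 − 0.7396)·0.7396^6 = 0.2604·0.163653 = 0.042618

Final: 0.042618


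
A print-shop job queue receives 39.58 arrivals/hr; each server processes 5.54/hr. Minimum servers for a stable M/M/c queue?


Stability requires cμ > λ ⇔ c > λ/μ.
λ/μ = 39.58/5.54 = 7.1444
Minimum integer c = ⌊7.1444⌋ + 1 = 8
Check: 8·5.54 = 44.32 > 39.58, while 7·5.54 = 38.78 ≤ 39.58

Final: 8 servers


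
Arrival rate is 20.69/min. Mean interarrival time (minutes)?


Mean interarrival time = 1/λ = 1/20.69 minute = 0.04833 minute
In minutes: 0.04833 × 1 = 0.04833 min

Final: 0.04833 min


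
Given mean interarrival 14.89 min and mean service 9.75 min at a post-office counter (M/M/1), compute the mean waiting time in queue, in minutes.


λ = 60/14.89 = 4.0296 /hr
μ = 60/9.75 = 6.1538 /hr
ρ = λ/μ = 4.0296/6.1538 = 0.6548
Wq = ρ/(μ−λ) = 0.6548/(6.1538−4.0296) = 0.30824 hr
In minutes: 0.30824·60 = 18.495 min

Final: 18.495 min


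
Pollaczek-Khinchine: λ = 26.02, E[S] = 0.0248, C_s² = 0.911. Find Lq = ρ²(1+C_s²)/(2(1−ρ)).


ρ = λ·E[S] = 26.02·0.0248 = 0.6453
Lq = ρ²(1+C_s²)/(2(1−ρ)) = 0.4164·(1+0.911)/(2·0.3547)
= 0.4164·1.9110/0.7094 = 1.12172

Final: 1.12172


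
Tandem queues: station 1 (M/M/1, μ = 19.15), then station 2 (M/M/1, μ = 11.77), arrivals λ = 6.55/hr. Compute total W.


Each node sees arrival rate λ = 6.55/hr (tandem ⇒ throughput preserved).
W₁ = 1/(μ₁−λ) = 1/(19.15−6.55) = 0.07937 hr
W₂ = 1/(μ₂−λ) = 1/(11.77−6.55) = 0.19157 hr
W_total = W₁ + W₂ = 0.07937 + 0.19157 = 0.27094 hr

Final: 0.27094 hr


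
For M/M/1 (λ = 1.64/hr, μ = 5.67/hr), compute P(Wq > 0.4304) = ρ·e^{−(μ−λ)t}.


ρ = 1.64/5.67 = 0.2892
P(Wq > t) = ρ·e^{−(μ−λ)t} = 0.2892·e^{−1.7345}
= 0.2892·0.176486 = 0.051047

Final: 0.051047


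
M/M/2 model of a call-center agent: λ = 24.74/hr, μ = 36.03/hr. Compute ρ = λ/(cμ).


ρ = λ/(cμ) = 24.74/(2·36.03) = 24.74/72.06 = 0.3433

Final: 0.3433


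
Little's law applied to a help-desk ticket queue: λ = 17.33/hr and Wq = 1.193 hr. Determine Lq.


Lq = λWq = 17.33·1.193 = 20.6747

Final: 20.6747


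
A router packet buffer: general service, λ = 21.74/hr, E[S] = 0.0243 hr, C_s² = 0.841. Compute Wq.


ρ = λ·E[S] = 21.74·0.0243 = 0.5283
E[S²] = E[S]²(1+C_s²) = 0.0243²·(1+0.841) = 0.001087
Wq = λ·E[S²]/(2(1−ρ)) = 21.74·0.001087/(2·0.4717) = 0.02505 hr

Final: 0.02505 hr


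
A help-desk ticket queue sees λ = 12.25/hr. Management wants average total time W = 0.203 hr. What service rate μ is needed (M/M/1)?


W = 1/(μ−λ) ⇒ μ − λ = 1/W = 1/0.203 = 4.9261
μ = λ + 1/W = 12.25 + 4.9261 = 17.1761 per hr

Final: 17.1761 /hr


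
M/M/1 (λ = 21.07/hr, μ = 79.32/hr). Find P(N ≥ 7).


ρ = 21.07/79.32 = 0.2656
P(N ≥ n) = ρ^n = 0.2656^7 = 0.00009332

Final: 0.00009332


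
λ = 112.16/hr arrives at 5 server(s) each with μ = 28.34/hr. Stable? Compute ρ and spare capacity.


Total capacity cμ = 5·28.34 = 141.70/hr
ρ = λ/(cμ) = 112.16/141.70 = 0.7915
Stable ⇔ ρ < 1: YES
Spare capacity = cμ − λ = 141.70 − 112.16 = 29.54/hr

Final: ρ = 0.7915; stable; margin = 29.54/hr


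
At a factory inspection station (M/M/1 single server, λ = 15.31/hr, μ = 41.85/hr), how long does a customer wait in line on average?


ρ = 15.31/41.85 = 0.3658
Wq = ρ/(μ−λ) = 0.3658/(41.85 − 15.31) = 0.3658/26.54 = 0.01378 hr

Final: 0.01378 hr


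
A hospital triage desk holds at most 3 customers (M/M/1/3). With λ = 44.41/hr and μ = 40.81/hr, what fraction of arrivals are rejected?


ρ = λ/μ = 44.41/40.81 = 1.0882
P_K = (1−ρ)ρ^K/(1−ρ^(K+1)) = (-0.08821·1.288672)/(1 − 1.402351)
= -0.113679/-0.402351 = 0.282536

Final: 0.282536


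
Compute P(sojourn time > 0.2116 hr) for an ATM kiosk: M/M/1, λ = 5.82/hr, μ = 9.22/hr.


W ~ Exponential(μ−λ) for M/M/1.
μ − λ = 9.22 − 5.82 = 3.4000
P(W > t) = e^{−(μ−λ)t} = e^{−0.7194} = 0.487025

Final: 0.487025


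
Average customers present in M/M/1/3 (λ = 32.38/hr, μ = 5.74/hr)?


ρ = 32.38/5.74 = 5.6411
L = ρ[1 − (K+1)ρ^K + Kρ^(K+1)] / [(1−ρ)(1−ρ^(K+1))]
Numerator: 5.6411·(1 − 4·179.512566 + 3·1012.651028) = 13092.479666
Denominator: (-4.6411)·(-1011.651028) = 4695.188745
L = 13092.479666/4695.188745 = 2.7885

Final: 2.7885


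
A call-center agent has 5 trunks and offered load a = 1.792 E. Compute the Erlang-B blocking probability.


B(c,a) = (a^c/c!) / Σ_{k=0}^{c} a^k/k!
a^5/5! = 0.153996
Σ terms (k=0..5): 1.00000 + 1.79200 + 1.60563 + 0.95910 + 0.42968 + 0.15400 = 5.940401
B = 0.153996/5.940401 = 0.025923

Final: 0.025923


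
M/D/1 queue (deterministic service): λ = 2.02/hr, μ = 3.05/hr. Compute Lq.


ρ = 2.02/3.05 = 0.6623
M/D/1: Lq = ρ²/(2(1−ρ)) = 0.4386/(2·0.3377) = 0.64943

Final: 0.64943


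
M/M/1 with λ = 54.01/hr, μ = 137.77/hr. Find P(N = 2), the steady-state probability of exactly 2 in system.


ρ = 54.01/137.77 = 0.3920
P_n = (1−ρ)·ρ^n = (1 − 0.3920)·0.3920^2 = 0.6080·0.153688 = 0.093437

Final: 0.093437


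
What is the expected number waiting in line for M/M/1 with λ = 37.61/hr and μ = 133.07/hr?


ρ = 37.61/133.07 = 0.2826
Lq = ρ²/(1−ρ) = 0.07988/0.7174 = 0.1114

Final: 0.1114


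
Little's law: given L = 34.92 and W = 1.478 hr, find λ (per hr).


λ = L/W = 34.92/1.478 = 23.6265 /hr

Final: 23.6265 /hr


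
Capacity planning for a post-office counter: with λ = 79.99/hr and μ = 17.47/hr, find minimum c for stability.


Stability requires cμ > λ ⇔ c > λ/μ.
λ/μ = 79.99/17.47 = 4.5787
Minimum integer c = ⌊4.5787⌋ + 1 = 5
Check: 5·17.47 = 87.35 > 79.99, while 4·17.47 = 69.88 ≤ 79.99

Final: 5 servers


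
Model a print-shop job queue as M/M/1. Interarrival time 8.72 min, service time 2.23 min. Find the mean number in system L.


λ = 60/8.72 = 6.8807 /hr
μ = 60/2.23 = 26.9058 /hr
ρ = λ/μ = 6.8807/26.9058 = 0.2557
L = ρ/(1−ρ) = 0.2557/0.7443 = 0.3436

Final: 0.3436


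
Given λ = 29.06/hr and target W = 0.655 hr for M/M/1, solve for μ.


W = 1/(μ−λ) ⇒ μ − λ = 1/W = 1/0.655 = 1.5267
μ = λ + 1/W = 29.06 + 1.5267 = 30.5867 per hr

Final: 30.5867 /hr
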